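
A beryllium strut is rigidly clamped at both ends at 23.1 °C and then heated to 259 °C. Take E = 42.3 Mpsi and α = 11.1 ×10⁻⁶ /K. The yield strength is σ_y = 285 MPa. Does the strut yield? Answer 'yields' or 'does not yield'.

yields

E = 42.3 Mpsi = 291.6 GPa.
ΔT = 235.9 K. Constrained thermal stress σ = E·α·ΔT = 291.6×10³ MPa × 11.1×10⁻⁶ × 235.9 = 764 MPa (compressive).
Compare to σ_y = 285 MPa: σ ≥ σ_y, so it yields.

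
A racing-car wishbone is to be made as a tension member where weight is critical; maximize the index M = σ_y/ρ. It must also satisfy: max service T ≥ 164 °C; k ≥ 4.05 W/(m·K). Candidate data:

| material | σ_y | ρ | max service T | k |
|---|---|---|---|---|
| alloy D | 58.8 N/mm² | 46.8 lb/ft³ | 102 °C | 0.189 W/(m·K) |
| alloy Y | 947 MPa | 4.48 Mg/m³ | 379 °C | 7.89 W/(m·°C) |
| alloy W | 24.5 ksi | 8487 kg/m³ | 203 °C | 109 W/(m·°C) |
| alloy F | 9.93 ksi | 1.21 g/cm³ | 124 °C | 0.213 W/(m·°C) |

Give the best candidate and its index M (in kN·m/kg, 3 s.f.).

Screen on constraints: max service T ≥ 164 °C; k ≥ 4.05 W/(m·K). Survivors: alloy Y, alloy W.
In SI units:
  alloy Y: σ_y = 947.0 MPa, ρ = 4480 kg/m³
  alloy W: σ_y = 168.9 MPa, ρ = 8487 kg/m³
  alloy Y: M = 211 kN·m/kg
  alloy W: M = 19.9 kN·m/kg
Alloy Y has the largest M.

alloy Y, M = 211 kN·m/kg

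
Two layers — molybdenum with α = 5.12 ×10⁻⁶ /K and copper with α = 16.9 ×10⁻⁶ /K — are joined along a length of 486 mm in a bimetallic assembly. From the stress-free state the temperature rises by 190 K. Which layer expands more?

α(molybdenum) = 5.12×10⁻⁶/K vs α(copper) = 16.9×10⁻⁶/K.
Higher α expands more for the same ΔT: copper.

copper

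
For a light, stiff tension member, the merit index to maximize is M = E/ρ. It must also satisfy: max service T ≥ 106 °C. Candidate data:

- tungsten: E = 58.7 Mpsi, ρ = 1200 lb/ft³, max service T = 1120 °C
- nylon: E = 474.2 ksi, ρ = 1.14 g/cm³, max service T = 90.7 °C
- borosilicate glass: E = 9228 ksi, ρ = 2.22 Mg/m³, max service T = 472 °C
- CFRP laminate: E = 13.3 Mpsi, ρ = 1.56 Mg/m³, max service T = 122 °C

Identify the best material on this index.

CFRP laminate

Screen on constraints: max service T ≥ 106 °C. Survivors: tungsten, borosilicate glass, CFRP laminate.
Normalizing units and computing the index:
  tungsten: E = 404.7 GPa, ρ = 19220 kg/m³
  borosilicate glass: E = 63.62 GPa, ρ = 2220 kg/m³
  CFRP laminate: E = 91.70 GPa, ρ = 1560 kg/m³
  CFRP laminate: M = 58.8 MN·m/kg
  borosilicate glass: M = 28.7 MN·m/kg
  tungsten: M = 21.1 MN·m/kg
The maximum is for CFRP laminate.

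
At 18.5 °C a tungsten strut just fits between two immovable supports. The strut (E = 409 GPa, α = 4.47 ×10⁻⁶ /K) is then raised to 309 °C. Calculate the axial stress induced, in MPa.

531 MPa

ΔT = 290.5 K. Constrained thermal stress σ = E·α·ΔT = 409.0×10³ MPa × 4.47×10⁻⁶ × 290.5 = 531 MPa (compressive).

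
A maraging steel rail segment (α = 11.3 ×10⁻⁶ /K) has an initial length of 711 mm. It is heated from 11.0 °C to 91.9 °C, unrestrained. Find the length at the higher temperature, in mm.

711.65 mm

ΔT = 91.9 − 11.0 = 80.90 K.
ΔL = α·L₀·ΔT = 11.3×10⁻⁶ × 711 mm × 80.90 K = 0.650 mm.
L = L₀ + ΔL = 711 + 0.650 = 711.65 mm.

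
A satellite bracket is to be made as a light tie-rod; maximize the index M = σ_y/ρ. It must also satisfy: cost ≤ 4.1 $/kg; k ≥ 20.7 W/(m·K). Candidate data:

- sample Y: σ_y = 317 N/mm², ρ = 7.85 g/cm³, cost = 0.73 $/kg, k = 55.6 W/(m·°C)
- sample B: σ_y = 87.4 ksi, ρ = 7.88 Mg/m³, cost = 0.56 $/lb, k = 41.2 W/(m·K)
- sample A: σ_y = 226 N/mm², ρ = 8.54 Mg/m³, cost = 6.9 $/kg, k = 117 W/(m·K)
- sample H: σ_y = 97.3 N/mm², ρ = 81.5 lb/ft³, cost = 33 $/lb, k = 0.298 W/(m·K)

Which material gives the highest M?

sample B

Screen on constraints: cost ≤ 4.1 $/kg; k ≥ 20.7 W/(m·K). Survivors: sample Y, sample B.
In SI units:
  sample Y: σ_y = 317.0 MPa, ρ = 7850 kg/m³
  sample B: σ_y = 602.6 MPa, ρ = 7880 kg/m³
  sample B: M = 76.5 kN·m/kg
  sample Y: M = 40.4 kN·m/kg
Highest index: sample B.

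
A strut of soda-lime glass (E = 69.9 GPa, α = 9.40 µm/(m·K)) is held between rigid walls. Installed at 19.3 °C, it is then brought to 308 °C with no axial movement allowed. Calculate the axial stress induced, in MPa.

190 MPa

ΔT = 288.7 K. Constrained thermal stress σ = E·α·ΔT = 69.90×10³ MPa × 9.40×10⁻⁶ × 288.7 = 190 MPa (compressive).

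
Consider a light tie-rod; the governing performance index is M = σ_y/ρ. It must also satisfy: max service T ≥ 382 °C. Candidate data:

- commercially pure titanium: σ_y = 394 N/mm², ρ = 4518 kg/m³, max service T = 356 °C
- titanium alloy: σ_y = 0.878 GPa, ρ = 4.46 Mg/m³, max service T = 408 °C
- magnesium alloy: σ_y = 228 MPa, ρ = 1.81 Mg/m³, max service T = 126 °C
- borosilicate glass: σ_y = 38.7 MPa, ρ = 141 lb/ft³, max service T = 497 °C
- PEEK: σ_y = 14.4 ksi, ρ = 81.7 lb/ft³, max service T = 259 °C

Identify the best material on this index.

Screen on constraints: max service T ≥ 382 °C. Survivors: titanium alloy, borosilicate glass.
In SI units:
  titanium alloy: σ_y = 878.0 MPa, ρ = 4460 kg/m³
  borosilicate glass: σ_y = 38.70 MPa, ρ = 2259 kg/m³
  titanium alloy: M = 197 kN·m/kg
  borosilicate glass: M = 17.1 kN·m/kg
Titanium alloy ranks first.

titanium alloy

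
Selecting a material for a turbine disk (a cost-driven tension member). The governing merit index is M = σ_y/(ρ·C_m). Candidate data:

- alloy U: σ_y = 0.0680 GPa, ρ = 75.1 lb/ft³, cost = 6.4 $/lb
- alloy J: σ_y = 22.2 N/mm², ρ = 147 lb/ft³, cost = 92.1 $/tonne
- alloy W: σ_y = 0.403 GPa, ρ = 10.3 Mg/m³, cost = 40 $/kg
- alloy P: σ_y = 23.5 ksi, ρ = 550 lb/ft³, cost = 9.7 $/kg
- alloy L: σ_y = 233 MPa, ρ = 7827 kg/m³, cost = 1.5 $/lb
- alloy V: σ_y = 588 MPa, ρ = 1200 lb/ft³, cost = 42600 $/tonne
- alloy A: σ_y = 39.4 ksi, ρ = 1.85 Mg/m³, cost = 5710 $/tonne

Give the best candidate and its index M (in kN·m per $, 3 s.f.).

After converting to SI:
  alloy U: σ_y = 68.00 MPa, ρ = 1203 kg/m³, cost = 14.11 $/kg
  alloy J: σ_y = 22.20 MPa, ρ = 2355 kg/m³, cost = 0.09210 $/kg
  alloy W: σ_y = 403.0 MPa, ρ = 10300 kg/m³, cost = 40.00 $/kg
  alloy P: σ_y = 162.0 MPa, ρ = 8810 kg/m³, cost = 9.700 $/kg
  alloy L: σ_y = 233.0 MPa, ρ = 7827 kg/m³, cost = 3.307 $/kg
  alloy V: σ_y = 588.0 MPa, ρ = 19220 kg/m³, cost = 42.60 $/kg
  alloy A: σ_y = 271.7 MPa, ρ = 1850 kg/m³, cost = 5.710 $/kg
  alloy J: M = 102 kN·m per $
  alloy A: M = 25.7 kN·m per $
  alloy L: M = 9.00 kN·m per $
  alloy U: M = 4.01 kN·m per $
  alloy P: M = 1.90 kN·m per $
  alloy W: M = 0.978 kN·m per $
  alloy V: M = 0.718 kN·m per $
The maximum is for alloy J.

alloy J, M = 102 kN·m per $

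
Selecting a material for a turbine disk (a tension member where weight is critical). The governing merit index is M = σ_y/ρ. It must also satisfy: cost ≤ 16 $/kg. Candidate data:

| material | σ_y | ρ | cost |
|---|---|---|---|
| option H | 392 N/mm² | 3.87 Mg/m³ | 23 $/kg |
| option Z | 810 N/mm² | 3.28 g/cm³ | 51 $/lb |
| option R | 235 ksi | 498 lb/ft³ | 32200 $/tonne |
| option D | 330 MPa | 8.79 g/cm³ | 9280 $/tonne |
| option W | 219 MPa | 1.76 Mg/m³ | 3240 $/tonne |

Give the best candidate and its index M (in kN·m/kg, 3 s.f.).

option W, M = 124 kN·m/kg

Screen on constraints: cost ≤ 16 $/kg. Survivors: option D, option W.
Normalizing units and computing the index:
  option D: σ_y = 330.0 MPa, ρ = 8790 kg/m³
  option W: σ_y = 219.0 MPa, ρ = 1760 kg/m³
  option W: M = 124 kN·m/kg
  option D: M = 37.5 kN·m/kg
The maximum is for option W.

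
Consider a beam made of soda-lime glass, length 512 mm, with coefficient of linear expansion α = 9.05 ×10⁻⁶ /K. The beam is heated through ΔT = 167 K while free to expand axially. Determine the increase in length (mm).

0.774 mm

ΔL = α·L₀·ΔT = 9.05×10⁻⁶ × 512 mm × 167.0 K = 0.774 mm.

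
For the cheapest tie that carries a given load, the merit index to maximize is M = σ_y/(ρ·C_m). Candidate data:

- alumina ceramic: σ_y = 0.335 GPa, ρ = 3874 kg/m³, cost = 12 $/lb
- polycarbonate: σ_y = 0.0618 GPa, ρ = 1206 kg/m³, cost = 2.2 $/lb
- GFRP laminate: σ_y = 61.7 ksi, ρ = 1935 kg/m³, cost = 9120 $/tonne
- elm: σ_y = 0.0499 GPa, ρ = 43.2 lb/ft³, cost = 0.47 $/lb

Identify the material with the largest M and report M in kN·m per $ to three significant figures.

In SI units:
  alumina ceramic: σ_y = 335.0 MPa, ρ = 3874 kg/m³, cost = 26.46 $/kg
  polycarbonate: σ_y = 61.80 MPa, ρ = 1206 kg/m³, cost = 4.850 $/kg
  GFRP laminate: σ_y = 425.4 MPa, ρ = 1935 kg/m³, cost = 9.120 $/kg
  elm: σ_y = 49.90 MPa, ρ = 692.0 kg/m³, cost = 1.036 $/kg
  elm: M = 69.6 kN·m per $
  GFRP laminate: M = 24.1 kN·m per $
  polycarbonate: M = 10.6 kN·m per $
  alumina ceramic: M = 3.27 kN·m per $
The maximum is for elm.

elm, M = 69.6 kN·m per $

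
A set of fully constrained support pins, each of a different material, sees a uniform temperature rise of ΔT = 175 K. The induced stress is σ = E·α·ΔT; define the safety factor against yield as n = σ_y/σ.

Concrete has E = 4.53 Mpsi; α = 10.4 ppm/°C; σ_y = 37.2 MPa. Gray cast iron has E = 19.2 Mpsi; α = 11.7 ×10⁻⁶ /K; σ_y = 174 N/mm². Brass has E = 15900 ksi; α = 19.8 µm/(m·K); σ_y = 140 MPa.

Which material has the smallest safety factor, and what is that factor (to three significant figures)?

brass, n = 0.369

Converting E to GPa, α to ×10⁻⁶/K, σ_y to MPa, then σ and n for each:
  concrete: E = 31.23, α = 10.4, σ_y = 37.20 → σ = 56.8 MPa, n = 0.654
  gray cast iron: E = 132.4, α = 11.7, σ_y = 174.0 → σ = 271 MPa, n = 0.642
  brass: E = 109.6, α = 19.8, σ_y = 140.0 → σ = 380 MPa, n = 0.369
Brass has the lowest safety factor, n = 0.369.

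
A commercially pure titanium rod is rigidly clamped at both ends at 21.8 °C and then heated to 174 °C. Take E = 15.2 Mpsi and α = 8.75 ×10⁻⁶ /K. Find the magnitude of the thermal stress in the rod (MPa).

E = 15.2 Mpsi = 104.8 GPa.
ΔT = 152.2 K. Constrained thermal stress σ = E·α·ΔT = 104.8×10³ MPa × 8.75×10⁻⁶ × 152.2 = 140 MPa (compressive).

140 MPa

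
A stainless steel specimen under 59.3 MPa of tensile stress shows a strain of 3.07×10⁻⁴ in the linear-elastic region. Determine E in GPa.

193 GPa

E = σ/ε = 59.3 MPa / 3.07×10⁻⁴ = 193200 MPa = 193 GPa.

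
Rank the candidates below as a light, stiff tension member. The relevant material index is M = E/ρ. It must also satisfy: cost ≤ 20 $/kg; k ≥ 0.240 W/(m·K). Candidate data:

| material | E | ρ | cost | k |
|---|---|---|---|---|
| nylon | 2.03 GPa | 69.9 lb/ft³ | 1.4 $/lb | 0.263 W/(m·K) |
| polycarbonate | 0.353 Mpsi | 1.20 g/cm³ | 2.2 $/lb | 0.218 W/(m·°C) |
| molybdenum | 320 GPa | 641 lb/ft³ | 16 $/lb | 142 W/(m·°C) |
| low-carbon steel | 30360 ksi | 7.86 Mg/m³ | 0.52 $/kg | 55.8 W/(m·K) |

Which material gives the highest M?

Screen on constraints: cost ≤ 20 $/kg; k ≥ 0.240 W/(m·K). Survivors: nylon, low-carbon steel.
In SI units:
  nylon: E = 2.030 GPa, ρ = 1120 kg/m³
  low-carbon steel: E = 209.3 GPa, ρ = 7860 kg/m³
  low-carbon steel: M = 26.6 MN·m/kg
  nylon: M = 1.81 MN·m/kg
Highest index: low-carbon steel.

low-carbon steel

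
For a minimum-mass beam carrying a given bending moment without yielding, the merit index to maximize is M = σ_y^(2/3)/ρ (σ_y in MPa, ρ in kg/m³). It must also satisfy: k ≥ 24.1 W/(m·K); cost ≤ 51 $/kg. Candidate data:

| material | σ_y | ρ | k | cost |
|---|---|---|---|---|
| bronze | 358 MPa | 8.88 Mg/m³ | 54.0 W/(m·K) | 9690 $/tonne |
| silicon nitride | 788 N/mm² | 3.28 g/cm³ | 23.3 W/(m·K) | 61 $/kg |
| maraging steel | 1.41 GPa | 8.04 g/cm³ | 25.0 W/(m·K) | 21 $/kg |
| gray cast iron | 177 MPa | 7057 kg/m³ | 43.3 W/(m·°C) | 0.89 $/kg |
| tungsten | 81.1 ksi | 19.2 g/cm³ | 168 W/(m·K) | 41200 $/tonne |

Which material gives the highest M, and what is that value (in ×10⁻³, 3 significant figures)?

maraging steel, M = 15.6×10⁻³

Screen on constraints: k ≥ 24.1 W/(m·K); cost ≤ 51 $/kg. Survivors: bronze, maraging steel, gray cast iron, tungsten.
After converting to SI:
  bronze: σ_y = 358.0 MPa, ρ = 8880 kg/m³
  maraging steel: σ_y = 1410 MPa, ρ = 8040 kg/m³
  gray cast iron: σ_y = 177.0 MPa, ρ = 7057 kg/m³
  tungsten: σ_y = 559.2 MPa, ρ = 19200 kg/m³
  maraging steel: M = 15.6×10⁻³
  bronze: M = 5.68×10⁻³
  gray cast iron: M = 4.47×10⁻³
  tungsten: M = 3.54×10⁻³
Maraging steel has the largest M.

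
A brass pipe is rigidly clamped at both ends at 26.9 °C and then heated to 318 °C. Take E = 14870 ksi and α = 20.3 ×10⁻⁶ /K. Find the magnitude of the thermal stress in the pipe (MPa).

E = 14870 ksi = 102.5 GPa.
ΔT = 291.1 K. Constrained thermal stress σ = E·α·ΔT = 102.5×10³ MPa × 20.3×10⁻⁶ × 291.1 = 606 MPa (compressive).

606 MPa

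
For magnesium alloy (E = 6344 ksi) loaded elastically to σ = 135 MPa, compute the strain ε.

E = 6344 ksi = 43.74 GPa = 43740 MPa.
ε = σ/E = 135 / 43740 = 3.09×10⁻³.

3.09×10⁻³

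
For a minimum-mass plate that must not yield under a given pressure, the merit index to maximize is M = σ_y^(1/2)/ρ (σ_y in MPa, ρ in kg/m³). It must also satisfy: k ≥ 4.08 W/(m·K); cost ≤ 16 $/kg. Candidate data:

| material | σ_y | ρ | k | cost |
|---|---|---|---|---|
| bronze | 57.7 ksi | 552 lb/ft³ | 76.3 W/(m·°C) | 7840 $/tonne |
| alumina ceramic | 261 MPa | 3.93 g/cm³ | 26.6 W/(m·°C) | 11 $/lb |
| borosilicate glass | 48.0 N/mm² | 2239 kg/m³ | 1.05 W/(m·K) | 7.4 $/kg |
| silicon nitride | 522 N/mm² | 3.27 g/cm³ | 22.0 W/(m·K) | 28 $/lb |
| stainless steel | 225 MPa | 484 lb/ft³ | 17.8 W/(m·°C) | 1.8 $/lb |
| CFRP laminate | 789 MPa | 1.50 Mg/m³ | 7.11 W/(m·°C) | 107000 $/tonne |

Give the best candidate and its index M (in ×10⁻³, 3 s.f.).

Screen on constraints: k ≥ 4.08 W/(m·K); cost ≤ 16 $/kg. Survivors: bronze, stainless steel.
In SI units:
  bronze: σ_y = 397.8 MPa, ρ = 8842 kg/m³
  stainless steel: σ_y = 225.0 MPa, ρ = 7753 kg/m³
  bronze: M = 2.26×10⁻³
  stainless steel: M = 1.93×10⁻³
Bronze ranks first.

bronze, M = 2.26×10⁻³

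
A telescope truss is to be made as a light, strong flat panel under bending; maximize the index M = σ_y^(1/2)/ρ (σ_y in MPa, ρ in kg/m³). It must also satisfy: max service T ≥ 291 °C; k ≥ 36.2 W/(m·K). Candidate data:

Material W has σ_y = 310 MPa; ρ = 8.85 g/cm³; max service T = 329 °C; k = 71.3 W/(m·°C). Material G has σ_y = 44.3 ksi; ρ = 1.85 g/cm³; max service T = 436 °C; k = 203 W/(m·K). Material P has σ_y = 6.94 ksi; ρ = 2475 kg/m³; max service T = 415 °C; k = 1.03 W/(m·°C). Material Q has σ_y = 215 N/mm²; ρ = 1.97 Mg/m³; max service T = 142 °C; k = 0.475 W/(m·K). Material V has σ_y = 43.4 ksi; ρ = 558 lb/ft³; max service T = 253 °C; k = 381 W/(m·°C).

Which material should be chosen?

Screen on constraints: max service T ≥ 291 °C; k ≥ 36.2 W/(m·K). Survivors: material W, material G.
Putting every candidate on a common basis:
  material W: σ_y = 310.0 MPa, ρ = 8850 kg/m³
  material G: σ_y = 305.4 MPa, ρ = 1850 kg/m³
  material G: M = 9.45×10⁻³
  material W: M = 1.99×10⁻³
Material G ranks first.

material G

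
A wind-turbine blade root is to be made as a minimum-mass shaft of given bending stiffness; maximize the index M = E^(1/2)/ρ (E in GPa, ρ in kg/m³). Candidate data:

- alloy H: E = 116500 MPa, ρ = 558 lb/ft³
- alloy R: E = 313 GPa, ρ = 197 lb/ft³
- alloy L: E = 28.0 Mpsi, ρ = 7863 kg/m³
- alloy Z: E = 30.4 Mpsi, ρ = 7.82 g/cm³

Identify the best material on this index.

In SI units:
  alloy H: E = 116.5 GPa, ρ = 8938 kg/m³
  alloy R: E = 313.0 GPa, ρ = 3156 kg/m³
  alloy L: E = 193.1 GPa, ρ = 7863 kg/m³
  alloy Z: E = 209.6 GPa, ρ = 7820 kg/m³
  alloy R: M = 5.61×10⁻³
  alloy Z: M = 1.85×10⁻³
  alloy L: M = 1.77×10⁻³
  alloy H: M = 1.21×10⁻³
The maximum is for alloy R.

alloy R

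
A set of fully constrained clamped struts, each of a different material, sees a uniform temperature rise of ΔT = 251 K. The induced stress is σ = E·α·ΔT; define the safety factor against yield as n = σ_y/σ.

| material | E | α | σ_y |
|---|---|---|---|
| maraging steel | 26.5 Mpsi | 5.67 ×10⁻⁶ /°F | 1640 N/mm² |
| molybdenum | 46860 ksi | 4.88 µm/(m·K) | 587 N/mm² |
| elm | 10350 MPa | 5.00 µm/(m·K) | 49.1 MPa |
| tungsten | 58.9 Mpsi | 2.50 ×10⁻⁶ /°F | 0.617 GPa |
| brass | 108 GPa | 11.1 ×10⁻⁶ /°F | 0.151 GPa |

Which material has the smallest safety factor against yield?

In consistent units (E in GPa, α in ×10⁻⁶/K, σ_y in MPa):
  maraging steel: E = 182.7, α = 10.2, σ_y = 1640 → σ = 468 MPa, n = 3.50
  molybdenum: E = 323.1, α = 4.88, σ_y = 587.0 → σ = 396 MPa, n = 1.48
  elm: E = 10.35, α = 5.00, σ_y = 49.10 → σ = 13.0 MPa, n = 3.78
  tungsten: E = 406.1, α = 4.50, σ_y = 617.0 → σ = 459 MPa, n = 1.35
  brass: E = 108.0, α = 20.0, σ_y = 151.0 → σ = 542 MPa, n = 0.279
Smallest n: brass with n = 0.279.

brass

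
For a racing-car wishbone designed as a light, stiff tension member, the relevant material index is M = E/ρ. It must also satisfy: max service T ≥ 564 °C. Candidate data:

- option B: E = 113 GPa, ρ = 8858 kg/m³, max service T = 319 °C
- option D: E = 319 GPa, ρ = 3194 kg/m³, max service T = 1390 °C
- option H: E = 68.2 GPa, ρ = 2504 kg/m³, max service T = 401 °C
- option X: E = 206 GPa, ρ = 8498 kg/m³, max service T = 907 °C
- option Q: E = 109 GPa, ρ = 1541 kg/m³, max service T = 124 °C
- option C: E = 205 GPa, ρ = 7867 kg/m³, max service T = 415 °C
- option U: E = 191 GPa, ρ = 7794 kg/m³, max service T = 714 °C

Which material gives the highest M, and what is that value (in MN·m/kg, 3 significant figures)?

option D, M = 99.9 MN·m/kg

Screen on constraints: max service T ≥ 564 °C. Survivors: option D, option X, option U.
Computing M directly (units already consistent):
  option D: M = 99.9 MN·m/kg
  option U: M = 24.5 MN·m/kg
  option X: M = 24.2 MN·m/kg
Option D has the largest M.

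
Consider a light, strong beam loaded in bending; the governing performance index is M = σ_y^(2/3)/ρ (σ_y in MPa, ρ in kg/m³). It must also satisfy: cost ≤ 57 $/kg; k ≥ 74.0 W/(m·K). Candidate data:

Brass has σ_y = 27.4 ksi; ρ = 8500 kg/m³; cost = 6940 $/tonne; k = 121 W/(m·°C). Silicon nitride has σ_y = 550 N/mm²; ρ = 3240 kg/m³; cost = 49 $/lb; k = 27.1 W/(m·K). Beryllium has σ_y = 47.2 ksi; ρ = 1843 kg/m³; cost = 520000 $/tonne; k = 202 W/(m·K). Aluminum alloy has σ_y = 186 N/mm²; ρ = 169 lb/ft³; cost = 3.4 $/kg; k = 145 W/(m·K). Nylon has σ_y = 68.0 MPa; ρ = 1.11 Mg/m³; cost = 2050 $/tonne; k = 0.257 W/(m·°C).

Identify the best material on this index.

aluminum alloy

Screen on constraints: cost ≤ 57 $/kg; k ≥ 74.0 W/(m·K). Survivors: brass, aluminum alloy.
Convert each candidate to consistent units, then evaluate M:
  brass: σ_y = 188.9 MPa, ρ = 8500 kg/m³
  aluminum alloy: σ_y = 186.0 MPa, ρ = 2707 kg/m³
  aluminum alloy: M = 12.0×10⁻³
  brass: M = 3.87×10⁻³
Aluminum alloy ranks first.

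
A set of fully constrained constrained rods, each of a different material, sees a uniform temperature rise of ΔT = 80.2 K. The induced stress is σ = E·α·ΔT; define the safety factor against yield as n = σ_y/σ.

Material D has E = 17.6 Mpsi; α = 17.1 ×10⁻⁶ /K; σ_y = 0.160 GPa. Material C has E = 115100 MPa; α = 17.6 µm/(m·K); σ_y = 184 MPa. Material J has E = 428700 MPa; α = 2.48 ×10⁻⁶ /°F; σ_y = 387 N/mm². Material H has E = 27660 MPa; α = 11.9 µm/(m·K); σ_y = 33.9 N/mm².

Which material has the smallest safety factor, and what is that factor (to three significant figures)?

Per material, after unit conversion:
  material D: E = 121.3, α = 17.1, σ_y = 160.0 → σ = 166 MPa, n = 0.961
  material C: E = 115.1, α = 17.6, σ_y = 184.0 → σ = 162 MPa, n = 1.13
  material J: E = 428.7, α = 4.46, σ_y = 387.0 → σ = 153 MPa, n = 2.52
  material H: E = 27.66, α = 11.9, σ_y = 33.90 → σ = 26.4 MPa, n = 1.28
Smallest n: material D with n = 0.961.

material D, n = 0.961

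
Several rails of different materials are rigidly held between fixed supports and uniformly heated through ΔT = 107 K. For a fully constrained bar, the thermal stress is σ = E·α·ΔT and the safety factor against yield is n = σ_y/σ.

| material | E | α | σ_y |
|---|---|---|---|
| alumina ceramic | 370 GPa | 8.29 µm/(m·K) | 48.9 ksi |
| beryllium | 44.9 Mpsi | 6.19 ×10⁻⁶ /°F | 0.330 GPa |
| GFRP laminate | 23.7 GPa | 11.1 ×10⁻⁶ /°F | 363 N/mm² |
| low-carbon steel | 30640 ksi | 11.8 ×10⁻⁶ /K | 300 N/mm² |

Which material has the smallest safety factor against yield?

beryllium

With everything in SI (GPa, ×10⁻⁶/K, MPa):
  alumina ceramic: E = 370.0, α = 8.29, σ_y = 337.2 → σ = 328 MPa, n = 1.03
  beryllium: E = 309.6, α = 11.1, σ_y = 330.0 → σ = 369 MPa, n = 0.894
  GFRP laminate: E = 23.70, α = 20.0, σ_y = 363.0 → σ = 50.7 MPa, n = 7.16
  low-carbon steel: E = 211.3, α = 11.8, σ_y = 300.0 → σ = 267 MPa, n = 1.12
The minimum is beryllium at n = 0.894.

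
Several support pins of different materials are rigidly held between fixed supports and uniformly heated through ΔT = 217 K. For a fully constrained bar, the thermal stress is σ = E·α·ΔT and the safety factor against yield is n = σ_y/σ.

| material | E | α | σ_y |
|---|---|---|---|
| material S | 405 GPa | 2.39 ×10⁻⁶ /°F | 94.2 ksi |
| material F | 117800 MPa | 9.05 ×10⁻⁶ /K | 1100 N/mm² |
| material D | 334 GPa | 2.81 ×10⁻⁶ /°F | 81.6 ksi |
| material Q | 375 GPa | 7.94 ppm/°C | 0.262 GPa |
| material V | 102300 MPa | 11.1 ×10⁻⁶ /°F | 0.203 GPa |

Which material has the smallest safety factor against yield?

Per material, after unit conversion:
  material S: E = 405.0, α = 4.30, σ_y = 649.5 → σ = 378 MPa, n = 1.72
  material F: E = 117.8, α = 9.05, σ_y = 1100 → σ = 231 MPa, n = 4.75
  material D: E = 334.0, α = 5.06, σ_y = 562.6 → σ = 367 MPa, n = 1.53
  material Q: E = 375.0, α = 7.94, σ_y = 262.0 → σ = 646 MPa, n = 0.405
  material V: E = 102.3, α = 20.0, σ_y = 203.0 → σ = 444 MPa, n = 0.458
Smallest n: material Q with n = 0.405.

material Q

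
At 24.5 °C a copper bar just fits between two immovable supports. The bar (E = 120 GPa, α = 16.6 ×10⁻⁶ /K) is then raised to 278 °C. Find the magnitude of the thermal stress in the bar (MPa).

ΔT = 253.5 K. Constrained thermal stress σ = E·α·ΔT = 120.0×10³ MPa × 16.6×10⁻⁶ × 253.5 = 505 MPa (compressive).

505 MPa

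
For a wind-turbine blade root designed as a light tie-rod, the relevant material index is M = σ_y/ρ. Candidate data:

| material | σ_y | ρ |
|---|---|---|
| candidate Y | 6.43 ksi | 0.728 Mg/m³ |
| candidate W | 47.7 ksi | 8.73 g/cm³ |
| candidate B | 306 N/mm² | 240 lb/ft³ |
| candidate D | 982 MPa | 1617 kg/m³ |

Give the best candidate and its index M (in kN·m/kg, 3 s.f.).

After converting to SI:
  candidate Y: σ_y = 44.33 MPa, ρ = 728.0 kg/m³
  candidate W: σ_y = 328.9 MPa, ρ = 8730 kg/m³
  candidate B: σ_y = 306.0 MPa, ρ = 3844 kg/m³
  candidate D: σ_y = 982.0 MPa, ρ = 1617 kg/m³
  candidate D: M = 607 kN·m/kg
  candidate B: M = 79.6 kN·m/kg
  candidate Y: M = 60.9 kN·m/kg
  candidate W: M = 37.7 kN·m/kg
Highest index: candidate D.

candidate D, M = 607 kN·m/kg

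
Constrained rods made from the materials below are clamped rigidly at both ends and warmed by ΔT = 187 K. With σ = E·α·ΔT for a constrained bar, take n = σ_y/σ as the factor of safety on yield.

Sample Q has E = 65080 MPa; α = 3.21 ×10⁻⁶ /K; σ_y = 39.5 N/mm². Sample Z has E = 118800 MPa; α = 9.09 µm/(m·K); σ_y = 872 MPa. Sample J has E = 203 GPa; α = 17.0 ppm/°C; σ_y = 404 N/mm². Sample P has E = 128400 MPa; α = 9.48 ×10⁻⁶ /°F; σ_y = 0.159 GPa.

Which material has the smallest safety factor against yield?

With everything in SI (GPa, ×10⁻⁶/K, MPa):
  sample Q: E = 65.08, α = 3.21, σ_y = 39.50 → σ = 39.1 MPa, n = 1.01
  sample Z: E = 118.8, α = 9.09, σ_y = 872.0 → σ = 202 MPa, n = 4.32
  sample J: E = 203.0, α = 17.0, σ_y = 404.0 → σ = 645 MPa, n = 0.626
  sample P: E = 128.4, α = 17.1, σ_y = 159.0 → σ = 410 MPa, n = 0.388
The minimum is sample P at n = 0.388.

sample P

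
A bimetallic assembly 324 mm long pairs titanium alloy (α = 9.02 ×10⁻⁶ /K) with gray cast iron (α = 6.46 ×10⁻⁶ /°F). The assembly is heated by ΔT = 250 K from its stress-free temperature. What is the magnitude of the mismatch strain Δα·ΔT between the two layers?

gray cast iron: α = 6.46×10⁻⁶/°F × 9/5 = 11.6×10⁻⁶/K.
Δα = |9.02 − 11.6|×10⁻⁶/K = 2.61×10⁻⁶/K.
Mismatch strain = Δα·ΔT = 2.61×10⁻⁶ × 250.0 = 6.52×10⁻⁴.

6.52×10⁻⁴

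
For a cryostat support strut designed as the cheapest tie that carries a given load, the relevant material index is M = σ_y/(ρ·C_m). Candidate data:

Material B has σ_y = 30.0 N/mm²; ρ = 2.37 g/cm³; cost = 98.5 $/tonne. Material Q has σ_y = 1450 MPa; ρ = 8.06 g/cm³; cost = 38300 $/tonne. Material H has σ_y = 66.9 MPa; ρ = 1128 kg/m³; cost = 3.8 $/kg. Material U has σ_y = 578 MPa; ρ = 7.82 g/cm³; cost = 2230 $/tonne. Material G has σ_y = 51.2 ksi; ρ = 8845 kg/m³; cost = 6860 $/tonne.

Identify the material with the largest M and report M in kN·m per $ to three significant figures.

Putting every candidate on a common basis:
  material B: σ_y = 30.00 MPa, ρ = 2370 kg/m³, cost = 0.09850 $/kg
  material Q: σ_y = 1450 MPa, ρ = 8060 kg/m³, cost = 38.30 $/kg
  material H: σ_y = 66.90 MPa, ρ = 1128 kg/m³, cost = 3.800 $/kg
  material U: σ_y = 578.0 MPa, ρ = 7820 kg/m³, cost = 2.230 $/kg
  material G: σ_y = 353.0 MPa, ρ = 8845 kg/m³, cost = 6.860 $/kg
  material B: M = 129 kN·m per $
  material U: M = 33.1 kN·m per $
  material H: M = 15.6 kN·m per $
  material G: M = 5.82 kN·m per $
  material Q: M = 4.70 kN·m per $
The maximum is for material B.

material B, M = 129 kN·m per $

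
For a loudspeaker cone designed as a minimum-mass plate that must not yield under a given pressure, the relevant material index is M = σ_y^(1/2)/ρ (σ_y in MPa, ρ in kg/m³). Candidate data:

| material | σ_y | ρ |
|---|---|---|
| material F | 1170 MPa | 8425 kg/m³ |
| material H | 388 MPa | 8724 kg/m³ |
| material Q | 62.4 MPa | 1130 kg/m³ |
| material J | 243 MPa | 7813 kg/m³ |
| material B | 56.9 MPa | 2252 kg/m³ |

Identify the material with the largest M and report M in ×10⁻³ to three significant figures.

material Q, M = 6.99×10⁻³

Computing M directly (units already consistent):
  material Q: M = 6.99×10⁻³
  material F: M = 4.06×10⁻³
  material B: M = 3.35×10⁻³
  material H: M = 2.26×10⁻³
  material J: M = 2.00×10⁻³
Material Q has the largest M.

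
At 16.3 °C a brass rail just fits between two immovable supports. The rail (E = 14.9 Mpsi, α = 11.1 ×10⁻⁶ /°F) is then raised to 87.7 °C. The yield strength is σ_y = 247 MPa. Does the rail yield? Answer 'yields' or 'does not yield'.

does not yield

E = 14.9 Mpsi = 102.7 GPa.
α = 11.1×10⁻⁶/°F × 9/5 = 20.0×10⁻⁶/K.
ΔT = 71.40 K. Constrained thermal stress σ = E·α·ΔT = 102.7×10³ MPa × 20.0×10⁻⁶ × 71.40 = 147 MPa (compressive).
Compare to σ_y = 247 MPa: σ < σ_y, so it does not yield.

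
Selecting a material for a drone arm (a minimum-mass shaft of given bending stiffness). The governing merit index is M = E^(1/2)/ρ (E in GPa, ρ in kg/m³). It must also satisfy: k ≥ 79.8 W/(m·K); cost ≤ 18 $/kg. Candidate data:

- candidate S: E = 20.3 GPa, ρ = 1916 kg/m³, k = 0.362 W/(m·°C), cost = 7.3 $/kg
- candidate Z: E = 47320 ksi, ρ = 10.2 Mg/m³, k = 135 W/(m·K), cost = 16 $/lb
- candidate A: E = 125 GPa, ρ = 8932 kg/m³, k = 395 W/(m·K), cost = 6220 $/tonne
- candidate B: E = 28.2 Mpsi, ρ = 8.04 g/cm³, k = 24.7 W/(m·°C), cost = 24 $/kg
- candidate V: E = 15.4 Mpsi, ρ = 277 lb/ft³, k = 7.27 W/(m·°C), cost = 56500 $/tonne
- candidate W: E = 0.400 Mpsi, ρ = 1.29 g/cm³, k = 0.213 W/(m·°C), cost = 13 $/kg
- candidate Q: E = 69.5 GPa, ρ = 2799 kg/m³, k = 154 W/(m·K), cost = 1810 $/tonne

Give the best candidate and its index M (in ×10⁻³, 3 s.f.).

candidate Q, M = 2.98×10⁻³

Screen on constraints: k ≥ 79.8 W/(m·K); cost ≤ 18 $/kg. Survivors: candidate A, candidate Q.
After converting to SI:
  candidate A: E = 125.0 GPa, ρ = 8932 kg/m³
  candidate Q: E = 69.50 GPa, ρ = 2799 kg/m³
  candidate Q: M = 2.98×10⁻³
  candidate A: M = 1.25×10⁻³
Candidate Q has the largest M.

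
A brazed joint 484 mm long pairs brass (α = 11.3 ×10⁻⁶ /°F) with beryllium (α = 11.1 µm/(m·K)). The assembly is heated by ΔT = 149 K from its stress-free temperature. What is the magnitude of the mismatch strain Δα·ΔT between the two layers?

brass: α = 11.3×10⁻⁶/°F × 9/5 = 20.3×10⁻⁶/K.
Δα = |20.3 − 11.1|×10⁻⁶/K = 9.24×10⁻⁶/K.
Mismatch strain = Δα·ΔT = 9.24×10⁻⁶ × 149.0 = 1.38×10⁻³.

1.38×10⁻³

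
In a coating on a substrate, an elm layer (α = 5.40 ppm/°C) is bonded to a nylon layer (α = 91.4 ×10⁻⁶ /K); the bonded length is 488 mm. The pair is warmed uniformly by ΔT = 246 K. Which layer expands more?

nylon

α(elm) = 5.40×10⁻⁶/K vs α(nylon) = 91.4×10⁻⁶/K.
Higher α expands more for the same ΔT: nylon.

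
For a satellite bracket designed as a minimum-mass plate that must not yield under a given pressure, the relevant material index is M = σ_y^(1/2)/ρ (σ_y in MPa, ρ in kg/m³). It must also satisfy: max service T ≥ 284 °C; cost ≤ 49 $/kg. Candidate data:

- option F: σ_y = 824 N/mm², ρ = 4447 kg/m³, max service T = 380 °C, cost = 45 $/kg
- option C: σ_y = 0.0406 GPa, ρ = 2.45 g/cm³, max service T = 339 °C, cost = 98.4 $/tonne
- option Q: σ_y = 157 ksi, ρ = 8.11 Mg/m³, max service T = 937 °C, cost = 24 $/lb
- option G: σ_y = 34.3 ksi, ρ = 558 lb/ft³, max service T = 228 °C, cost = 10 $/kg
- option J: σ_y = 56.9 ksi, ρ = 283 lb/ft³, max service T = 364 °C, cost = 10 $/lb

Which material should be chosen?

Screen on constraints: max service T ≥ 284 °C; cost ≤ 49 $/kg. Survivors: option F, option C, option J.
After converting to SI:
  option F: σ_y = 824.0 MPa, ρ = 4447 kg/m³
  option C: σ_y = 40.60 MPa, ρ = 2450 kg/m³
  option J: σ_y = 392.3 MPa, ρ = 4533 kg/m³
  option F: M = 6.46×10⁻³
  option J: M = 4.37×10⁻³
  option C: M = 2.60×10⁻³
Highest index: option F.

option F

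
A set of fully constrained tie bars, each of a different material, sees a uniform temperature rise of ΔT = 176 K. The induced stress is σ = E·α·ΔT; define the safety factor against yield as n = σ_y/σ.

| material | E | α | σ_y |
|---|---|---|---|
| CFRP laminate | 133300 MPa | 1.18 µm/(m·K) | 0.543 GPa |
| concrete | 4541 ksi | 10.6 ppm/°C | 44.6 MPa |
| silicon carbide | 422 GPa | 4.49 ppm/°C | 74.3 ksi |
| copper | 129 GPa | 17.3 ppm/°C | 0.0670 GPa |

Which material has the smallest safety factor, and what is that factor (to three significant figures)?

copper, n = 0.171

In consistent units (E in GPa, α in ×10⁻⁶/K, σ_y in MPa):
  CFRP laminate: E = 133.3, α = 1.18, σ_y = 543.0 → σ = 27.7 MPa, n = 19.6
  concrete: E = 31.31, α = 10.6, σ_y = 44.60 → σ = 58.4 MPa, n = 0.764
  silicon carbide: E = 422.0, α = 4.49, σ_y = 512.3 → σ = 333 MPa, n = 1.54
  copper: E = 129.0, α = 17.3, σ_y = 67.00 → σ = 393 MPa, n = 0.171
Smallest n: copper with n = 0.171.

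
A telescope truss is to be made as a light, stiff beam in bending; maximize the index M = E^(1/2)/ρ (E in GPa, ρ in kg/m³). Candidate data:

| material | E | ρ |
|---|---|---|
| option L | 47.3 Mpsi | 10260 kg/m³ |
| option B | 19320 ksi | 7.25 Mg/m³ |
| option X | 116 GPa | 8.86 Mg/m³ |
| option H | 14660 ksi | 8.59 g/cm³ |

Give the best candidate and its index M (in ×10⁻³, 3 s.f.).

In SI units:
  option L: E = 326.1 GPa, ρ = 10260 kg/m³
  option B: E = 133.2 GPa, ρ = 7250 kg/m³
  option X: E = 116.0 GPa, ρ = 8860 kg/m³
  option H: E = 101.1 GPa, ρ = 8590 kg/m³
  option L: M = 1.76×10⁻³
  option B: M = 1.59×10⁻³
  option X: M = 1.22×10⁻³
  option H: M = 1.17×10⁻³
Option L ranks first.

option L, M = 1.76×10⁻³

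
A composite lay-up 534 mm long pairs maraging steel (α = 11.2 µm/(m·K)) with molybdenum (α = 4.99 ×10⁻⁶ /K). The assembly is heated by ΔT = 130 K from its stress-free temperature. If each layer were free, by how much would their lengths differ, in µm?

431 µm

Δα = |11.2 − 4.99|×10⁻⁶/K = 6.21×10⁻⁶/K.
ΔL_mismatch = Δα·L·ΔT = 6.21×10⁻⁶ × 534.0 mm × 130.0 K = 431 µm.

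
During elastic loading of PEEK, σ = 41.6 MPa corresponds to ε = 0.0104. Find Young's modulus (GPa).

4.00 GPa

E = σ/ε = 41.6 MPa / 0.0104 = 4000 MPa = 4.00 GPa.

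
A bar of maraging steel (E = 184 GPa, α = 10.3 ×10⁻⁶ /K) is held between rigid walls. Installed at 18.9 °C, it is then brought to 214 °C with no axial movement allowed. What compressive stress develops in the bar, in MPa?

ΔT = 195.1 K. Constrained thermal stress σ = E·α·ΔT = 184.0×10³ MPa × 10.3×10⁻⁶ × 195.1 = 370 MPa (compressive).

370 MPa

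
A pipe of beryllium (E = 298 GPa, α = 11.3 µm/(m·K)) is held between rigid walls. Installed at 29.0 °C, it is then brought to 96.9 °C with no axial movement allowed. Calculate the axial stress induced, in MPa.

229 MPa

ΔT = 67.90 K. Constrained thermal stress σ = E·α·ΔT = 298.0×10³ MPa × 11.3×10⁻⁶ × 67.90 = 229 MPa (compressive).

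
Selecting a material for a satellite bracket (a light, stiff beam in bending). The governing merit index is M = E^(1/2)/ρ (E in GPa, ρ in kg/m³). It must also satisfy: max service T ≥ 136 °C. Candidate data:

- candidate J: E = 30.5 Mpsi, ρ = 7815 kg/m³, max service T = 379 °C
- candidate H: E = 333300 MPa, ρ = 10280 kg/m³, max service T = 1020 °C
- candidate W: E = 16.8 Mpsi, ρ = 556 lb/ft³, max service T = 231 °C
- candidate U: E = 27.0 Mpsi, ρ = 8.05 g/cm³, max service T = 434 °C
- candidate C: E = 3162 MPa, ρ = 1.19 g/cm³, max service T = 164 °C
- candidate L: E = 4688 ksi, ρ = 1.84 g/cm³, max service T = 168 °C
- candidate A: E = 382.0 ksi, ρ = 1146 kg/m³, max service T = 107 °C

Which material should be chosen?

candidate L

Screen on constraints: max service T ≥ 136 °C. Survivors: candidate J, candidate H, candidate W, candidate U, candidate C, candidate L.
After converting to SI:
  candidate J: E = 210.3 GPa, ρ = 7815 kg/m³
  candidate H: E = 333.3 GPa, ρ = 10280 kg/m³
  candidate W: E = 115.8 GPa, ρ = 8906 kg/m³
  candidate U: E = 186.2 GPa, ρ = 8050 kg/m³
  candidate C: E = 3.162 GPa, ρ = 1190 kg/m³
  candidate L: E = 32.32 GPa, ρ = 1840 kg/m³
  candidate L: M = 3.09×10⁻³
  candidate J: M = 1.86×10⁻³
  candidate H: M = 1.78×10⁻³
  candidate U: M = 1.69×10⁻³
  candidate C: M = 1.49×10⁻³
  candidate W: M = 1.21×10⁻³
Candidate L has the largest M.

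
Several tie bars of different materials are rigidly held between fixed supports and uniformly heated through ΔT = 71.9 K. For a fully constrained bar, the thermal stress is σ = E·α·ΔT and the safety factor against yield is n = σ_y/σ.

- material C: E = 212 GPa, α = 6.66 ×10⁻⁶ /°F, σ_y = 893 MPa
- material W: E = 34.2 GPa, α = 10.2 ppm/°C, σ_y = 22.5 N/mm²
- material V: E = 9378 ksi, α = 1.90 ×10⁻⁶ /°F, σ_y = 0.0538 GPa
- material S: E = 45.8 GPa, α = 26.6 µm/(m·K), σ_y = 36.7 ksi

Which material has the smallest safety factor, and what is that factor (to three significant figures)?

Converting E to GPa, α to ×10⁻⁶/K, σ_y to MPa, then σ and n for each:
  material C: E = 212.0, α = 12.0, σ_y = 893.0 → σ = 183 MPa, n = 4.89
  material W: E = 34.20, α = 10.2, σ_y = 22.50 → σ = 25.1 MPa, n = 0.897
  material V: E = 64.66, α = 3.42, σ_y = 53.80 → σ = 15.9 MPa, n = 3.38
  material S: E = 45.80, α = 26.6, σ_y = 253.0 → σ = 87.6 MPa, n = 2.89
Smallest n: material W with n = 0.897.

material W, n = 0.897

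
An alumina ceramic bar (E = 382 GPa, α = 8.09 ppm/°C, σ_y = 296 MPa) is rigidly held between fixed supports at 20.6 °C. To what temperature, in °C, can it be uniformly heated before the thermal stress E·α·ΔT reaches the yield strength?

116 °C

E·α·ΔT = 296.0 MPa ⇒ ΔT = 296.0 / (382.0×10³ × 8.09×10⁻⁶) = 95.78 K.
T = 20.6 + 95.78 = 116.4 °C.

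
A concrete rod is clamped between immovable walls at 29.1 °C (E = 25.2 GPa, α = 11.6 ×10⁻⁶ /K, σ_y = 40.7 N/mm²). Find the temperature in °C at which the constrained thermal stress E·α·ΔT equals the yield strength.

σ_y = 40.7 N/mm² = 40.70 MPa.
E·α·ΔT = 40.70 MPa ⇒ ΔT = 40.70 / (25.20×10³ × 11.6×10⁻⁶) = 139.2 K.
T = 29.1 + 139.2 = 168.3 °C.

168 °C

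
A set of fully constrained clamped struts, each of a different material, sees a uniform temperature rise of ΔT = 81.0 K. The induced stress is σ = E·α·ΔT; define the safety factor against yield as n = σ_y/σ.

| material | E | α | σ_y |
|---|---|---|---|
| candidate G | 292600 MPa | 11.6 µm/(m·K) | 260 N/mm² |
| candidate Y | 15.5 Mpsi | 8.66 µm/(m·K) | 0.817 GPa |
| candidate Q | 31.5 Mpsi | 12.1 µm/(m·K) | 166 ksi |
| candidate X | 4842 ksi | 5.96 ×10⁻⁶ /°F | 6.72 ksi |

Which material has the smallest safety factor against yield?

candidate G

With everything in SI (GPa, ×10⁻⁶/K, MPa):
  candidate G: E = 292.6, α = 11.6, σ_y = 260.0 → σ = 275 MPa, n = 0.946
  candidate Y: E = 106.9, α = 8.66, σ_y = 817.0 → σ = 75.0 MPa, n = 10.9
  candidate Q: E = 217.2, α = 12.1, σ_y = 1145 → σ = 213 MPa, n = 5.38
  candidate X: E = 33.38, α = 10.7, σ_y = 46.33 → σ = 29.0 MPa, n = 1.60
Smallest n: candidate G with n = 0.946.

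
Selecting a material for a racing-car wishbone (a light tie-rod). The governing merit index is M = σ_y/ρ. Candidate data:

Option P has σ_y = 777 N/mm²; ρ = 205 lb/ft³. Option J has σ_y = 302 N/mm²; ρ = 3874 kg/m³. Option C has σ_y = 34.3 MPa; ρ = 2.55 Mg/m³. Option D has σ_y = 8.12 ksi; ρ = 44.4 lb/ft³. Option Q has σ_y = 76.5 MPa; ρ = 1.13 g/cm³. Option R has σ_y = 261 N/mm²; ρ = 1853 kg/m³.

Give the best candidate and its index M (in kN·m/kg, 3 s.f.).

Normalizing units and computing the index:
  option P: σ_y = 777.0 MPa, ρ = 3284 kg/m³
  option J: σ_y = 302.0 MPa, ρ = 3874 kg/m³
  option C: σ_y = 34.30 MPa, ρ = 2550 kg/m³
  option D: σ_y = 55.99 MPa, ρ = 711.2 kg/m³
  option Q: σ_y = 76.50 MPa, ρ = 1130 kg/m³
  option R: σ_y = 261.0 MPa, ρ = 1853 kg/m³
  option P: M = 237 kN·m/kg
  option R: M = 141 kN·m/kg
  option D: M = 78.7 kN·m/kg
  option J: M = 78.0 kN·m/kg
  option Q: M = 67.7 kN·m/kg
  option C: M = 13.5 kN·m/kg
Highest index: option P.

option P, M = 237 kN·m/kg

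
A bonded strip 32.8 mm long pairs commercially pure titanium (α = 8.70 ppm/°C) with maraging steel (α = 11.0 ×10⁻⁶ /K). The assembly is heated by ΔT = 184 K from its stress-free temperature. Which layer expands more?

α(commercially pure titanium) = 8.70×10⁻⁶/K vs α(maraging steel) = 11.0×10⁻⁶/K.
Higher α expands more for the same ΔT: maraging steel.

maraging steel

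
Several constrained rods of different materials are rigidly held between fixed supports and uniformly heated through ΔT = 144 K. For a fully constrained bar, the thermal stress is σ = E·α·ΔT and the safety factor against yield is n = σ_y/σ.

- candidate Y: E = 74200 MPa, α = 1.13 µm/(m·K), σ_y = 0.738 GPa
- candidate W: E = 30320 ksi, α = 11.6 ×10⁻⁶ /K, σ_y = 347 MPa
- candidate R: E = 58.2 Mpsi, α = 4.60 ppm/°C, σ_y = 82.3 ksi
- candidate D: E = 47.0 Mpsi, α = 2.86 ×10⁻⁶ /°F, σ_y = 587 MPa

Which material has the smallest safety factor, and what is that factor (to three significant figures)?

candidate W, n = 0.994

Per material, after unit conversion:
  candidate Y: E = 74.20, α = 1.13, σ_y = 738.0 → σ = 12.1 MPa, n = 61.1
  candidate W: E = 209.0, α = 11.6, σ_y = 347.0 → σ = 349 MPa, n = 0.994
  candidate R: E = 401.3, α = 4.60, σ_y = 567.4 → σ = 266 MPa, n = 2.13
  candidate D: E = 324.1, α = 5.15, σ_y = 587.0 → σ = 240 MPa, n = 2.44
Smallest n: candidate W with n = 0.994.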